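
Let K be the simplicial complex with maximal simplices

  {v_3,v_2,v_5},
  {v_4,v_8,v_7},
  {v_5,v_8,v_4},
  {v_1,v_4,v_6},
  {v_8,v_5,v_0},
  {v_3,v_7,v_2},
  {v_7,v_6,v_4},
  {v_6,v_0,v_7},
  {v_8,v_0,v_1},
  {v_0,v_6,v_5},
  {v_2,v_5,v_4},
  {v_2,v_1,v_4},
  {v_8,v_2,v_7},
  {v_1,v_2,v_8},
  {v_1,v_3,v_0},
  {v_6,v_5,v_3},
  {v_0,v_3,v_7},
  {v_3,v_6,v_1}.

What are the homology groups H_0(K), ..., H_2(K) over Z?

We work with the vertex ordering v_0 < v_1 < v_2 < v_3 < v_4 < v_5 < v_6 < v_7 < v_8. The simplices of K, each written with vertices in increasing order, are:

  0-simplices (9): [v_0], [v_1], [v_2], [v_3], [v_4], [v_5], [v_6], [v_7], [v_8]
  1-simplices (27): (27 of them)
  2-simplices (18): (18 of them)

so the chain groups are C_0 ≅ Z^9, C_1 ≅ Z^27, C_2 ≅ Z^18.

∂_1: C_1 → C_0 sends each edge [p,q] (with p < q) to q − p.
The 9×27 boundary matrix has rank 8 and Smith normal form diag(1,1,1,1,1,1,1,1).

Boundary ∂_2: C_2 → C_1 acts by ∂[p,q,r] = [q,r] − [p,r] + [p,q]. For instance
  ∂[v_0,v_3,v_7] = [v_3,v_7] − [v_0,v_7] + [v_0,v_3],
  ∂[v_1,v_2,v_4] = [v_2,v_4] − [v_1,v_4] + [v_1,v_2].
The resulting 27×18 matrix has rank 18, and its Smith normal form has invariant factors (1,1,1,1,1,1,1,1,1,1,1,1,1,1,1,1,1,2).

Computing H_k = (kernel of ∂_k) / (image of ∂_{k+1}):

  H_0: rank C_0 − rank ∂_1 = 9 − 8 = 1, and the invariant factors of ∂_1 are all 1, so H_0 = Z.
  H_1: rank ker ∂_1 − rank ∂_2 = (27 − 8) − 18 = 1, and ∂_2 has invariant factor 2 > 1, so H_1 = Z ⊕ Z/2Z.
  H_2: rank ker ∂_2 − rank ∂_3 = (18 − 18) − 0 = 0, and there is no ∂_3, so H_2 = 0.

H_0 ≅ Z,  H_1 ≅ Z ⊕ Z/2Z,  H_2 = 0.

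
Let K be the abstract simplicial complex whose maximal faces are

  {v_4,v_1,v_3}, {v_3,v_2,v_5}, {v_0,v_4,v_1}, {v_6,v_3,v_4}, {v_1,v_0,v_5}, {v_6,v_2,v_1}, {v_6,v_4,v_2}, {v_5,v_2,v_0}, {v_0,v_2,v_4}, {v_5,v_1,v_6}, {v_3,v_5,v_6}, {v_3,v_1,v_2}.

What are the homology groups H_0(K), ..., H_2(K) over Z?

H_0 ≅ Z,  H_1 ≅ Z/2Z,  H_2 = 0.

K has 7 vertices, 18 edges, 12 triangles.
rank ∂_0 = 0, rank ∂_1 = 6 ⇒ b_0 = 7 − 0 − 6 = 1; all invariant factors of ∂_1 are 1 so no torsion. So H_0 = Z.
rank ∂_1 = 6, rank ∂_2 = 12 ⇒ b_1 = 18 − 6 − 12 = 0; ∂_2 has invariant factor(s) [2] giving torsion. So H_1 = Z/2Z.
rank ∂_2 = 12, rank ∂_3 = 0 ⇒ b_2 = 12 − 12 − 0 = 0. So H_2 = 0.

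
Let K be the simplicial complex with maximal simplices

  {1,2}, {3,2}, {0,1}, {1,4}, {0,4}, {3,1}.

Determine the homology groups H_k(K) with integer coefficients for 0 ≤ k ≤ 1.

H_0 ≅ Z,  H_1 ≅ Z^2.

We work with the vertex ordering 0 < 1 < 2 < 3 < 4. The simplices of K, each written with vertices in increasing order, are:

  0-simplices (5): [0], [1], [2], [3], [4]
  1-simplices (6): [0,1], [0,4], [1,2], [1,3], [1,4], [2,3]

so the chain groups are C_0 ≅ Z^5, C_1 ≅ Z^6.

∂_1: C_1 → C_0 maps an edge to its endpoints' difference, ∂[p,q] = q − p.
The resulting 5×6 matrix has rank 4, and its Smith normal form has invariant factors (1,1,1,1).

Computing H_k = (kernel of ∂_k) / (image of ∂_{k+1}):

  H_0: rank C_0 − rank ∂_1 = 5 − 4 = 1, and the invariant factors of ∂_1 are all 1, so H_0 = Z.
  H_1: rank ker ∂_1 − rank ∂_2 = (6 − 4) − 0 = 2, and there is no ∂_2, so H_1 = Z^2.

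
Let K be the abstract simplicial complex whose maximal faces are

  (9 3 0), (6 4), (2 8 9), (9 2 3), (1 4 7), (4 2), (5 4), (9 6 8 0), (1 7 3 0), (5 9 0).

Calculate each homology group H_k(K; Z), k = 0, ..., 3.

H_0 ≅ Z,  H_1 ≅ Z^3,  H_2 = 0,  H_3 = 0.

Fix the vertex order 0 < 1 < 2 < 3 < 4 < 5 < 6 < 7 < 8 < 9 and write every simplex with vertices in increasing order. Then dim K = 3 and the simplices of K are:

  0-simplices (10): [0], [1], [2], [3], [4], [5], [6], [7], [8], [9]
  1-simplices (23): [0,1], [0,3], [0,5], [0,6], [0,7], [0,8], [0,9], [1,3], [1,4], [1,7], [2,3], [2,4], [2,8], [2,9], [3,7], [3,9], [4,5], [4,6], [4,7], [5,9], [6,8], [6,9], [8,9]
  2-simplices (13): [0,1,3], [0,1,7], [0,3,7], [0,3,9], [0,5,9], [0,6,8], [0,6,9], [0,8,9], [1,3,7], [1,4,7], [2,3,9], [2,8,9], [6,8,9]
  3-simplices (2): [0,1,3,7], [0,6,8,9]

giving chain groups C_0 ≅ Z^10, C_1 ≅ Z^23, C_2 ≅ Z^13, C_3 ≅ Z^2.

∂_1: C_1 → C_0 is given by ∂[p,q] = [q] − [p]. For instance
  ∂[3,7] = [7] − [3].
The resulting 10×23 matrix has rank 9, and its Smith normal form has invariant factors (1,1,1,1,1,1,1,1,1).

Boundary ∂_2: C_2 → C_1 sends each 2-simplex [p,q,r] to [q,r] − [p,r] + [p,q]. For instance
  ∂[0,5,9] = [5,9] − [0,9] + [0,5],
  ∂[2,3,9] = [3,9] − [2,9] + [2,3].
The 23×13 boundary matrix has rank 11 and Smith normal form diag(1,1,1,1,1,1,1,1,1,1,1).

The boundary map ∂_3: C_3 → C_2 sends each 3-simplex σ to the alternating sum Σ_i (−1)^i (σ with its i-th vertex removed). For instance
  ∂[0,1,3,7] = [1,3,7] − [0,3,7] + [0,1,7] − [0,1,3],
  ∂[0,6,8,9] = [6,8,9] − [0,8,9] + [0,6,9] − [0,6,8].
The 13×2 boundary matrix has rank 2 and Smith normal form diag(1,1).

Computing H_k = (kernel of ∂_k) / (image of ∂_{k+1}):

  H_0: rank C_0 − rank ∂_1 = 10 − 9 = 1, and the invariant factors of ∂_1 are all 1, so H_0 ≅ Z.
  H_1: rank ker ∂_1 − rank ∂_2 = (23 − 9) − 11 = 3, and the invariant factors of ∂_2 are all 1, so H_1 ≅ Z^3.
  H_2: rank ker ∂_2 − rank ∂_3 = (13 − 11) − 2 = 0, and the invariant factors of ∂_3 are all 1, so H_2 ≅ 0.
  H_3: rank ker ∂_3 − rank ∂_4 = (2 − 2) − 0 = 0, and there is no ∂_4, so H_3 ≅ 0.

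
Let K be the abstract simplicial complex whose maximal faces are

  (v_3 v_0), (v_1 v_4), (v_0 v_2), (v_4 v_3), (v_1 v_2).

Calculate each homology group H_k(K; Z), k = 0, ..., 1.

K has 5 vertices, 5 edges.
rank ∂_0 = 0, rank ∂_1 = 4 ⇒ b_0 = 5 − 0 − 4 = 1; all invariant factors of ∂_1 are 1 so no torsion. So H_0 ≅ Z.
rank ∂_1 = 4, rank ∂_2 = 0 ⇒ b_1 = 5 − 4 − 0 = 1. So H_1 ≅ Z.

H_0 ≅ Z,  H_1 ≅ Z.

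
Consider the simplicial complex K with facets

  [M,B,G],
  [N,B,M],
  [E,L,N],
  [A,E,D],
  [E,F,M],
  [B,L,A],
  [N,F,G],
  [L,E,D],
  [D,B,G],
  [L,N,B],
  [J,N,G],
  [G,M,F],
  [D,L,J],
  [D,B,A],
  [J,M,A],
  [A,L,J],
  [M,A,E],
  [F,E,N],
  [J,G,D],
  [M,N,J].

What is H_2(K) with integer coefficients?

Order the vertices as A < B < D < E < F < G < J < L < M < N. Listing each simplex with vertices in this order, K has dimension 2 with simplices:

  0-simplices (10): A, B, D, E, F, G, J, L, M, N
  1-simplices (30): AB, AD, AE, AJ, AL, AM, BD, BG, BL, BM, BN, DE, DG, DJ, DL, EF, EL, EM, EN, FG, FM, FN, GJ, GM, GN, JL, JM, JN, LN, MN
  2-simplices (20): ABD, ABL, ADE, AEM, AJL, AJM, BDG, BGM, BLN, BMN, DEL, DGJ, DJL, EFM, EFN, ELN, FGM, FGN, GJN, JMN

Hence C_0 ≅ Z^10, C_1 ≅ Z^30, C_2 ≅ Z^20.

Boundary ∂_1: C_1 → C_0 maps an edge to its endpoints' difference, ∂[p,q] = q − p.
The 10×30 boundary matrix has rank 9 and Smith normal form diag(1,1,1,1,1,1,1,1,1).

The boundary map ∂_2: C_2 → C_1 maps a triangle to the signed sum of its edges. For instance
  ∂BMN = MN − BN + BM,
  ∂DJL = JL − DL + DJ.
The 30×20 boundary matrix has rank 20 and Smith normal form diag(1,1,1,1,1,1,1,1,1,1,1,1,1,1,1,1,1,1,1,2).

Computing H_k = (kernel of ∂_k) / (image of ∂_{k+1}):

  H_2: rank ker ∂_2 − rank ∂_3 = (20 − 20) − 0 = 0, and there is no ∂_3, so H_2 = 0.

H_2 ≅ 0.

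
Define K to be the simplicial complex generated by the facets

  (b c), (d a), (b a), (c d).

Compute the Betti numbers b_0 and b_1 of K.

b_0 = 1, b_1 = 1.

K has 4 vertices, 4 edges.
rank ∂_0 = 0, rank ∂_1 = 3 ⇒ b_0 = 4 − 0 − 3 = 1; all invariant factors of ∂_1 are 1 so no torsion. So H_0 = Z.
rank ∂_1 = 3, rank ∂_2 = 0 ⇒ b_1 = 4 − 3 − 0 = 1. So H_1 = Z.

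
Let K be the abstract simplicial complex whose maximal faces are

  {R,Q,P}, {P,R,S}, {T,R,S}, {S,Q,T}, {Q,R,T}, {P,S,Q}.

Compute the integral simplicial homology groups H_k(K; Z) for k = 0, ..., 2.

Take the total order P < Q < R < S < T on the vertex set. Then K (dimension 2) consists of the simplices:

  0-simplices (5): P, Q, R, S, T
  1-simplices (9): PQ, PR, PS, QR, QS, QT, RS, RT, ST
  2-simplices (6): PQR, PQS, PRS, QRT, QST, RST

giving chain groups C_0 ≅ Z^5, C_1 ≅ Z^9, C_2 ≅ Z^6.

Boundary ∂_1: C_1 → C_0 maps an edge to its endpoints' difference, ∂[p,q] = q − p. For instance
  ∂QT = T − Q.
This gives a 5×9 integer matrix of rank 4; reducing to Smith normal form yields diagonal entries (1,1,1,1).

The boundary map ∂_2: C_2 → C_1 sends each 2-simplex [p,q,r] to [q,r] − [p,r] + [p,q]. For instance
  ∂PRS = RS − PS + PR,
  ∂QRT = RT − QT + QR.
This gives a 9×6 integer matrix of rank 5; reducing to Smith normal form yields diagonal entries (1,1,1,1,1).

Now H_k = ker ∂_k / im ∂_{k+1}, so:

  H_0: rank C_0 − rank ∂_1 = 5 − 4 = 1, and the invariant factors of ∂_1 are all 1, so H_0 ≅ Z.
  H_1: rank ker ∂_1 − rank ∂_2 = (9 − 4) − 5 = 0, and the invariant factors of ∂_2 are all 1, so H_1 ≅ 0.
  H_2: rank ker ∂_2 − rank ∂_3 = (6 − 5) − 0 = 1, and there is no ∂_3, so H_2 ≅ Z.

As a check, the Euler characteristic is 5 − 9 + 6 = 2, which agrees with 1 − 0 + 1 = 2.

H_0 = Z,  H_1 = 0,  H_2 = Z.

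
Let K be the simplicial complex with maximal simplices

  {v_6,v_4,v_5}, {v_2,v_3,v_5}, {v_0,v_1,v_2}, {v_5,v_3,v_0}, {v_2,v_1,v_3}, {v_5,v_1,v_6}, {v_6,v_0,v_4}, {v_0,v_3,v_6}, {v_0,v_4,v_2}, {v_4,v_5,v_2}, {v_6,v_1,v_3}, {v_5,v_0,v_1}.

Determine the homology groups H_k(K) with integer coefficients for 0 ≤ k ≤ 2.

H_0 ≅ Z,  H_1 ≅ Z_2,  H_2 = 0.

We work with the vertex ordering v_0 < v_1 < v_2 < v_3 < v_4 < v_5 < v_6. The simplices of K, each written with vertices in increasing order, are:

  0-simplices (7): [v_0], [v_1], [v_2], [v_3], [v_4], [v_5], [v_6]
  1-simplices (18): (18 of them)
  2-simplices (12): (12 of them)

giving chain groups C_0 ≅ Z^7, C_1 ≅ Z^18, C_2 ≅ Z^12.

The boundary map ∂_1: C_1 → C_0 sends each edge [p,q] (with p < q) to q − p.
The 7×18 boundary matrix has rank 6 and Smith normal form diag(1,1,1,1,1,1).

Boundary ∂_2: C_2 → C_1 acts by ∂[p,q,r] = [q,r] − [p,r] + [p,q]. For instance
  ∂[v_0,v_1,v_2] = [v_1,v_2] − [v_0,v_2] + [v_0,v_1],
  ∂[v_2,v_3,v_5] = [v_3,v_5] − [v_2,v_5] + [v_2,v_3].
The resulting 18×12 matrix has rank 12, and its Smith normal form has invariant factors (1,1,1,1,1,1,1,1,1,1,1,2).

Reading off H_k = ker ∂_k / im ∂_{k+1}:

  H_0: rank C_0 − rank ∂_1 = 7 − 6 = 1, and the invariant factors of ∂_1 are all 1, so H_0 ≅ Z.
  H_1: rank ker ∂_1 − rank ∂_2 = (18 − 6) − 12 = 0, and ∂_2 has invariant factor 2 > 1, so H_1 ≅ Z_2.
  H_2: rank ker ∂_2 − rank ∂_3 = (12 − 12) − 0 = 0, and there is no ∂_3, so H_2 ≅ 0.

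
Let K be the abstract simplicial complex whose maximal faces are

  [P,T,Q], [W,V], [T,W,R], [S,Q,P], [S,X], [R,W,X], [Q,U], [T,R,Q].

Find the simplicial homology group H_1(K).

H_1 = Z.

K has 9 vertices, 14 edges, 5 triangles.
rank ∂_1 = 8, rank ∂_2 = 5 ⇒ b_1 = 14 − 8 − 5 = 1; all invariant factors of ∂_2 are 1 so no torsion. So H_1 = Z.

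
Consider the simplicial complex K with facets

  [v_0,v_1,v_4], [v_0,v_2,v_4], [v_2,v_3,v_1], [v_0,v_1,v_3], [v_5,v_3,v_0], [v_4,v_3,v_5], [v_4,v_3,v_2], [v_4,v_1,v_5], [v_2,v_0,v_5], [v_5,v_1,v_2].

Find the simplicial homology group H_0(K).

K has 6 vertices, 15 edges, 10 triangles.
rank ∂_0 = 0, rank ∂_1 = 5 ⇒ b_0 = 6 − 0 − 5 = 1; all invariant factors of ∂_1 are 1 so no torsion. So H_0 ≅ Z.

H_0 ≅ Z.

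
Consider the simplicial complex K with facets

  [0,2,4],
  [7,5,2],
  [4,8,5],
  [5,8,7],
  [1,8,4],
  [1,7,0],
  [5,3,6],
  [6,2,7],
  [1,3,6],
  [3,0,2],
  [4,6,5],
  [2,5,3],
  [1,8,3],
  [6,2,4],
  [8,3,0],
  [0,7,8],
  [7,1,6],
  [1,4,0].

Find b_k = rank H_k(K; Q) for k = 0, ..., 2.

Take the total order 0 < 1 < 2 < 3 < 4 < 5 < 6 < 7 < 8 on the vertex set. Then K (dimension 2) consists of the simplices:

  0-simplices (9): [0], [1], [2], [3], [4], [5], [6], [7], [8]
  1-simplices (27): (27 of them)
  2-simplices (18): [0,1,4], [0,1,7], [0,2,3], [0,2,4], [0,3,8], [0,7,8], [1,3,6], [1,3,8], [1,4,8], [1,6,7], [2,3,5], [2,4,6], [2,5,7], [2,6,7], [3,5,6], [4,5,6], [4,5,8], [5,7,8]

giving chain groups C_0 ≅ Z^9, C_1 ≅ Z^27, C_2 ≅ Z^18.

The boundary map ∂_1: C_1 → C_0 sends each edge [p,q] (with p < q) to q − p. For instance
  ∂[4,6] = [6] − [4].
The resulting 9×27 matrix has rank 8, and its Smith normal form has invariant factors (1,1,1,1,1,1,1,1).

Boundary ∂_2: C_2 → C_1 acts by ∂[p,q,r] = [q,r] − [p,r] + [p,q]. For instance
  ∂[1,3,6] = [3,6] − [1,6] + [1,3],
  ∂[0,7,8] = [7,8] − [0,8] + [0,7].
The resulting 27×18 matrix has rank 18, and its Smith normal form has invariant factors (1,1,1,1,1,1,1,1,1,1,1,1,1,1,1,1,1,2).

Computing H_k = (kernel of ∂_k) / (image of ∂_{k+1}):

  H_0: rank C_0 − rank ∂_1 = 9 − 8 = 1, and the invariant factors of ∂_1 are all 1, so H_0 = Z.
  H_1: rank ker ∂_1 − rank ∂_2 = (27 − 8) − 18 = 1, and ∂_2 has invariant factor 2 > 1, so H_1 = Z ⊕ Z/2Z.
  H_2: rank ker ∂_2 − rank ∂_3 = (18 − 18) − 0 = 0, and there is no ∂_3, so H_2 = 0.

As a check, the Euler characteristic is 9 − 27 + 18 = 0, which agrees with 1 − 1 + 0 = 0.
(K is a triangulation of the Klein bottle.)

Hence the Betti numbers are b_0 = 1, b_1 = 1, b_2 = 0.

b_0 = 1, b_1 = 1, b_2 = 0.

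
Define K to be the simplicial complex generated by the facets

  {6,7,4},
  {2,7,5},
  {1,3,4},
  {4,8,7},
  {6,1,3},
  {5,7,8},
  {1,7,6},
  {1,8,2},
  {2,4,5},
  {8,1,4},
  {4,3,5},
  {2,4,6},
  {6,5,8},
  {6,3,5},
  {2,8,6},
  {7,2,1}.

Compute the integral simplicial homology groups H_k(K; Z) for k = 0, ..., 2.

Take the total order 1 < 2 < 3 < 4 < 5 < 6 < 7 < 8 on the vertex set. Then K (dimension 2) consists of the simplices:

  0-simplices (8): [1], [2], [3], [4], [5], [6], [7], [8]
  1-simplices (24): (24 of them)
  2-simplices (16): [1,2,7], [1,2,8], [1,3,4], [1,3,6], [1,4,8], [1,6,7], [2,4,5], [2,4,6], [2,5,7], [2,6,8], [3,4,5], [3,5,6], [4,6,7], [4,7,8], [5,6,8], [5,7,8]

giving chain groups C_0 ≅ Z^8, C_1 ≅ Z^24, C_2 ≅ Z^16.

Boundary ∂_1: C_1 → C_0 sends each edge [p,q] (with p < q) to q − p. For instance
  ∂[7,8] = [8] − [7].
This gives a 8×24 integer matrix of rank 7; reducing to Smith normal form yields diagonal entries (1,1,1,1,1,1,1).

The boundary map ∂_2: C_2 → C_1 acts by ∂[p,q,r] = [q,r] − [p,r] + [p,q]. For instance
  ∂[2,5,7] = [5,7] − [2,7] + [2,5],
  ∂[1,2,7] = [2,7] − [1,7] + [1,2].
As a 24×16 matrix over Z this has rank 15, with invariant factors (1,1,1,1,1,1,1,1,1,1,1,1,1,1,1).

From H_k ≅ ker(∂_k) / im(∂_{k+1}) we obtain:

  H_0: rank C_0 − rank ∂_1 = 8 − 7 = 1, and the invariant factors of ∂_1 are all 1, so H_0 ≅ Z.
  H_1: rank ker ∂_1 − rank ∂_2 = (24 − 7) − 15 = 2, and the invariant factors of ∂_2 are all 1, so H_1 ≅ Z^2.
  H_2: rank ker ∂_2 − rank ∂_3 = (16 − 15) − 0 = 1, and there is no ∂_3, so H_2 ≅ Z.

As a check, the Euler characteristic is 8 − 24 + 16 = 0, which agrees with 1 − 2 + 1 = 0.

H_0 ≅ Z,  H_1 ≅ Z^2,  H_2 ≅ Z.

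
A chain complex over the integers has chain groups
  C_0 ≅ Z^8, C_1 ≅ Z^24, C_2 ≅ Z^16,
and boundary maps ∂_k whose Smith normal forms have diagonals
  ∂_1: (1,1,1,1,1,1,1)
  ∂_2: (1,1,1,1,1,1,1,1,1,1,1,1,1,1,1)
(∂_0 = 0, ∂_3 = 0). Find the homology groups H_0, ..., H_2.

H_0: b_0 = 8 − 0 − 7 = 1; torsion from ∂_1 factors > 1: none. So H_0 ≅ Z.
H_1: b_1 = 24 − 7 − 15 = 2; torsion from ∂_2 factors > 1: none. So H_1 ≅ Z^2.
H_2: b_2 = 16 − 15 − 0 = 1; torsion from ∂_3 factors > 1: none. So H_2 ≅ Z.

H_0 ≅ Z,  H_1 ≅ Z^2,  H_2 ≅ Z.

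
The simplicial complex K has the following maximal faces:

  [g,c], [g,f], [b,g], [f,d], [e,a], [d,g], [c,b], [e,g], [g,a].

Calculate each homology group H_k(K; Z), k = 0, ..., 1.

H_0 = Z,  H_1 = Z^3.

Order the vertices as a < b < c < d < e < f < g. Listing each simplex with vertices in this order, K has dimension 1 with simplices:

  0-simplices (7): a, b, c, d, e, f, g
  1-simplices (9): ae, ag, bc, bg, cg, df, dg, eg, fg

Hence C_0 ≅ Z^7, C_1 ≅ Z^9.

Boundary ∂_1: C_1 → C_0 is given by ∂[p,q] = [q] − [p]. For instance
  ∂df = f − d.
The 7×9 boundary matrix has rank 6 and Smith normal form diag(1,1,1,1,1,1).

Computing H_k = (kernel of ∂_k) / (image of ∂_{k+1}):

  H_0: rank C_0 − rank ∂_1 = 7 − 6 = 1, and the invariant factors of ∂_1 are all 1, so H_0 = Z.
  H_1: rank ker ∂_1 − rank ∂_2 = (9 − 6) − 0 = 3, and there is no ∂_2, so H_1 = Z^3.

As a check, the Euler characteristic is 7 − 9 = -2, which agrees with 1 − 3 = -2.
(K is a triangulation of a wedge of 3 circles.)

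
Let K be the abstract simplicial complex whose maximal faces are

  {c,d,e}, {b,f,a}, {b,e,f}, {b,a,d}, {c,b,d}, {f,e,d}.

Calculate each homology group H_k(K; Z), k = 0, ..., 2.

We work with the vertex ordering a < b < c < d < e < f. The simplices of K, each written with vertices in increasing order, are:

  0-simplices (6): a, b, c, d, e, f
  1-simplices (12): ab, ad, af, bc, bd, be, bf, cd, ce, de, df, ef
  2-simplices (6): abd, abf, bcd, bef, cde, def

giving chain groups C_0 ≅ Z^6, C_1 ≅ Z^12, C_2 ≅ Z^6.

∂_1: C_1 → C_0 sends each edge [p,q] (with p < q) to q − p.
The resulting 6×12 matrix has rank 5, and its Smith normal form has invariant factors (1,1,1,1,1).

The boundary map ∂_2: C_2 → C_1 sends each 2-simplex [p,q,r] to [q,r] − [p,r] + [p,q]. For instance
  ∂bef = ef − bf + be,
  ∂def = ef − df + de.
The resulting 12×6 matrix has rank 6, and its Smith normal form has invariant factors (1,1,1,1,1,1).

Reading off H_k = ker ∂_k / im ∂_{k+1}:

  H_0: rank C_0 − rank ∂_1 = 6 − 5 = 1, and the invariant factors of ∂_1 are all 1, so H_0 = Z.
  H_1: rank ker ∂_1 − rank ∂_2 = (12 − 5) − 6 = 1, and the invariant factors of ∂_2 are all 1, so H_1 = Z.
  H_2: rank ker ∂_2 − rank ∂_3 = (6 − 6) − 0 = 0, and there is no ∂_3, so H_2 = 0.

As a check, the Euler characteristic is 6 − 12 + 6 = 0, which agrees with 1 − 1 + 0 = 0.

H_0 = Z,  H_1 = Z,  H_2 = 0.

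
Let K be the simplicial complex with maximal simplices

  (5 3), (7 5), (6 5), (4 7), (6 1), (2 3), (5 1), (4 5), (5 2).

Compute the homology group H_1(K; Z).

Take the total order 1 < 2 < 3 < 4 < 5 < 6 < 7 on the vertex set. Then K (dimension 1) consists of the simplices:

  0-simplices (7): [1], [2], [3], [4], [5], [6], [7]
  1-simplices (9): [1,5], [1,6], [2,3], [2,5], [3,5], [4,5], [4,7], [5,6], [5,7]

giving chain groups C_0 ≅ Z^7, C_1 ≅ Z^9.

Boundary ∂_1: C_1 → C_0 sends each edge [p,q] (with p < q) to q − p.
The 7×9 boundary matrix has rank 6 and Smith normal form diag(1,1,1,1,1,1).

From H_k ≅ ker(∂_k) / im(∂_{k+1}) we obtain:

  H_1: rank ker ∂_1 − rank ∂_2 = (9 − 6) − 0 = 3, and there is no ∂_2, so H_1 ≅ Z^3.

H_1 = Z^3.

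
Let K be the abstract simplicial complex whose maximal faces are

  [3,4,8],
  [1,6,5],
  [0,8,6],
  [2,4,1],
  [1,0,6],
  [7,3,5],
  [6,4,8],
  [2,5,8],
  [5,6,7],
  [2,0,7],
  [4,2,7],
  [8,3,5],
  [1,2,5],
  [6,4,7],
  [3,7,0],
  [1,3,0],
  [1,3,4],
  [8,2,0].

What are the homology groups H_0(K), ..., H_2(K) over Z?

We work with the vertex ordering 0 < 1 < 2 < 3 < 4 < 5 < 6 < 7 < 8. The simplices of K, each written with vertices in increasing order, are:

  0-simplices (9): [0], [1], [2], [3], [4], [5], [6], [7], [8]
  1-simplices (27): (27 of them)
  2-simplices (18): [0,1,3], [0,1,6], [0,2,7], [0,2,8], [0,3,7], [0,6,8], [1,2,4], [1,2,5], [1,3,4], [1,5,6], [2,4,7], [2,5,8], [3,4,8], [3,5,7], [3,5,8], [4,6,7], [4,6,8], [5,6,7]

so the chain groups are C_0 ≅ Z^9, C_1 ≅ Z^27, C_2 ≅ Z^18.

Boundary ∂_1: C_1 → C_0 is given by ∂[p,q] = [q] − [p]. For instance
  ∂[2,5] = [5] − [2].
The resulting 9×27 matrix has rank 8, and its Smith normal form has invariant factors (1,1,1,1,1,1,1,1).

The boundary map ∂_2: C_2 → C_1 sends each 2-simplex [p,q,r] to [q,r] − [p,r] + [p,q]. For instance
  ∂[5,6,7] = [6,7] − [5,7] + [5,6],
  ∂[4,6,8] = [6,8] − [4,8] + [4,6].
As a 27×18 matrix over Z this has rank 17, with invariant factors (1,1,1,1,1,1,1,1,1,1,1,1,1,1,1,1,1).

From H_k ≅ ker(∂_k) / im(∂_{k+1}) we obtain:

  H_0: rank C_0 − rank ∂_1 = 9 − 8 = 1, and the invariant factors of ∂_1 are all 1, so H_0 ≅ Z.
  H_1: rank ker ∂_1 − rank ∂_2 = (27 − 8) − 17 = 2, and the invariant factors of ∂_2 are all 1, so H_1 ≅ Z^2.
  H_2: rank ker ∂_2 − rank ∂_3 = (18 − 17) − 0 = 1, and there is no ∂_3, so H_2 ≅ Z.

As a check, the Euler characteristic is 9 − 27 + 18 = 0, which agrees with 1 − 2 + 1 = 0.
(K is a triangulation of the torus T^2.)

H_0 ≅ Z,  H_1 ≅ Z^2,  H_2 ≅ Z.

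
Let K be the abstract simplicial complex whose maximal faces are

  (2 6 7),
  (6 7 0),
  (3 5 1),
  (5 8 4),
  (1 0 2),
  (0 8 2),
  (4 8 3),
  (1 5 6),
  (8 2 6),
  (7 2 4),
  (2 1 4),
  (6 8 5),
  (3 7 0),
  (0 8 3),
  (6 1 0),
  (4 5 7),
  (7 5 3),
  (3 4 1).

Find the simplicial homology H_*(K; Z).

H_0 ≅ Z,  H_1 ≅ Z ⊕ Z_2,  H_2 = 0.

Fix the vertex order 0 < 1 < 2 < 3 < 4 < 5 < 6 < 7 < 8 and write every simplex with vertices in increasing order. Then dim K = 2 and the simplices of K are:

  0-simplices (9): [0], [1], [2], [3], [4], [5], [6], [7], [8]
  1-simplices (27): (27 of them)
  2-simplices (18): [0,1,2], [0,1,6], [0,2,8], [0,3,7], [0,3,8], [0,6,7], [1,2,4], [1,3,4], [1,3,5], [1,5,6], [2,4,7], [2,6,7], [2,6,8], [3,4,8], [3,5,7], [4,5,7], [4,5,8], [5,6,8]

so the chain groups are C_0 ≅ Z^9, C_1 ≅ Z^27, C_2 ≅ Z^18.

The boundary map ∂_1: C_1 → C_0 sends each edge [p,q] (with p < q) to q − p. For instance
  ∂[3,5] = [5] − [3].
The 9×27 boundary matrix has rank 8 and Smith normal form diag(1,1,1,1,1,1,1,1).

Boundary ∂_2: C_2 → C_1 sends each 2-simplex [p,q,r] to [q,r] − [p,r] + [p,q]. For instance
  ∂[4,5,7] = [5,7] − [4,7] + [4,5],
  ∂[1,2,4] = [2,4] − [1,4] + [1,2].
The 27×18 boundary matrix has rank 18 and Smith normal form diag(1,1,1,1,1,1,1,1,1,1,1,1,1,1,1,1,1,2).

Now H_k = ker ∂_k / im ∂_{k+1}, so:

  H_0: rank C_0 − rank ∂_1 = 9 − 8 = 1, and the invariant factors of ∂_1 are all 1, so H_0 = Z.
  H_1: rank ker ∂_1 − rank ∂_2 = (27 − 8) − 18 = 1, and ∂_2 has invariant factor 2 > 1, so H_1 = Z ⊕ Z_2.
  H_2: rank ker ∂_2 − rank ∂_3 = (18 − 18) − 0 = 0, and there is no ∂_3, so H_2 = 0.

(K is a triangulation of the Klein bottle.)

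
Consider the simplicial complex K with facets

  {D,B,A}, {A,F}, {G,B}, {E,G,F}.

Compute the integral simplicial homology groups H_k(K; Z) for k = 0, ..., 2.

H_0 = Z,  H_1 = Z,  H_2 = 0.

Fix the vertex order A < B < D < E < F < G and write every simplex with vertices in increasing order. Then dim K = 2 and the simplices of K are:

  0-simplices (6): A, B, D, E, F, G
  1-simplices (8): AB, AD, AF, BD, BG, EF, EG, FG
  2-simplices (2): ABD, EFG

giving chain groups C_0 ≅ Z^6, C_1 ≅ Z^8, C_2 ≅ Z^2.

The boundary map ∂_1: C_1 → C_0 maps an edge to its endpoints' difference, ∂[p,q] = q − p.
The 6×8 boundary matrix has rank 5 and Smith normal form diag(1,1,1,1,1).

The boundary map ∂_2: C_2 → C_1 acts by ∂[p,q,r] = [q,r] − [p,r] + [p,q]. For instance
  ∂EFG = FG − EG + EF,
  ∂ABD = BD − AD + AB.
The resulting 8×2 matrix has rank 2, and its Smith normal form has invariant factors (1,1).

From H_k ≅ ker(∂_k) / im(∂_{k+1}) we obtain:

  H_0: rank C_0 − rank ∂_1 = 6 − 5 = 1, and the invariant factors of ∂_1 are all 1, so H_0 = Z.
  H_1: rank ker ∂_1 − rank ∂_2 = (8 − 5) − 2 = 1, and the invariant factors of ∂_2 are all 1, so H_1 = Z.
  H_2: rank ker ∂_2 − rank ∂_3 = (2 − 2) − 0 = 0, and there is no ∂_3, so H_2 = 0.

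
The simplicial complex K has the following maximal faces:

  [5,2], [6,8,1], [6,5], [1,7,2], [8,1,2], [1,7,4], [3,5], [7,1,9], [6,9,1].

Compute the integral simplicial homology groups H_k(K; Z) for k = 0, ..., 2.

We work with the vertex ordering 1 < 2 < 3 < 4 < 5 < 6 < 7 < 8 < 9. The simplices of K, each written with vertices in increasing order, are:

  0-simplices (9): [1], [2], [3], [4], [5], [6], [7], [8], [9]
  1-simplices (15): [1,2], [1,4], [1,6], [1,7], [1,8], [1,9], [2,5], [2,7], [2,8], [3,5], [4,7], [5,6], [6,8], [6,9], [7,9]
  2-simplices (6): [1,2,7], [1,2,8], [1,4,7], [1,6,8], [1,6,9], [1,7,9]

Hence C_0 ≅ Z^9, C_1 ≅ Z^15, C_2 ≅ Z^6.

Boundary ∂_1: C_1 → C_0 maps an edge to its endpoints' difference, ∂[p,q] = q − p.
The 9×15 boundary matrix has rank 8 and Smith normal form diag(1,1,1,1,1,1,1,1).

∂_2: C_2 → C_1 acts by ∂[p,q,r] = [q,r] − [p,r] + [p,q]. For instance
  ∂[1,4,7] = [4,7] − [1,7] + [1,4],
  ∂[1,2,7] = [2,7] − [1,7] + [1,2].
The resulting 15×6 matrix has rank 6, and its Smith normal form has invariant factors (1,1,1,1,1,1).

Reading off H_k = ker ∂_k / im ∂_{k+1}:

  H_0: rank C_0 − rank ∂_1 = 9 − 8 = 1, and the invariant factors of ∂_1 are all 1, so H_0 ≅ Z.
  H_1: rank ker ∂_1 − rank ∂_2 = (15 − 8) − 6 = 1, and the invariant factors of ∂_2 are all 1, so H_1 ≅ Z.
  H_2: rank ker ∂_2 − rank ∂_3 = (6 − 6) − 0 = 0, and there is no ∂_3, so H_2 ≅ 0.

As a check, the Euler characteristic is 9 − 15 + 6 = 0, which agrees with 1 − 1 + 0 = 0.

H_0 ≅ Z,  H_1 ≅ Z,  H_2 = 0.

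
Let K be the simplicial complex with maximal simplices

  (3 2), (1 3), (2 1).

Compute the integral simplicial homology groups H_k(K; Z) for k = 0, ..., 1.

H_0 = Z,  H_1 = Z.

K has 3 vertices, 3 edges.
rank ∂_0 = 0, rank ∂_1 = 2 ⇒ b_0 = 3 − 0 − 2 = 1; all invariant factors of ∂_1 are 1 so no torsion. So H_0 ≅ Z.
rank ∂_1 = 2, rank ∂_2 = 0 ⇒ b_1 = 3 − 2 − 0 = 1. So H_1 ≅ Z.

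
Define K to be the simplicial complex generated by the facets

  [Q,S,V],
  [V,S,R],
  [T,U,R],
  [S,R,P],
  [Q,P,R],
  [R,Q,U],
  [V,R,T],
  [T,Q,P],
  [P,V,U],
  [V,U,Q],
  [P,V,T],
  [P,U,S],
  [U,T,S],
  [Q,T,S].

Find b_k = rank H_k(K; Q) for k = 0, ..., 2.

K has 7 vertices, 21 edges, 14 triangles.
rank ∂_0 = 0, rank ∂_1 = 6 ⇒ b_0 = 7 − 0 − 6 = 1; all invariant factors of ∂_1 are 1 so no torsion. So H_0 = Z.
rank ∂_1 = 6, rank ∂_2 = 13 ⇒ b_1 = 21 − 6 − 13 = 2; all invariant factors of ∂_2 are 1 so no torsion. So H_1 = Z^2.
rank ∂_2 = 13, rank ∂_3 = 0 ⇒ b_2 = 14 − 13 − 0 = 1. So H_2 = Z.

b_0 = 1, b_1 = 2, b_2 = 1.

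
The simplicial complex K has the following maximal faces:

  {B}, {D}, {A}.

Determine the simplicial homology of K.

H_0 = Z^3.

K has 3 vertices.
rank ∂_0 = 0, rank ∂_1 = 0 ⇒ b_0 = 3 − 0 − 0 = 3. So H_0 ≅ Z^3.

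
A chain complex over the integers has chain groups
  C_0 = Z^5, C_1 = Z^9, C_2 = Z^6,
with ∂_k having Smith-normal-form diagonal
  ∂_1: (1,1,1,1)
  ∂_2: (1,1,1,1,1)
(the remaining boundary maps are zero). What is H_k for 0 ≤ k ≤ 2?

H_0: b_0 = 5 − 0 − 4 = 1; torsion from ∂_1 factors > 1: none. So H_0 = Z.
H_1: b_1 = 9 − 4 − 5 = 0; torsion from ∂_2 factors > 1: none. So H_1 = 0.
H_2: b_2 = 6 − 5 − 0 = 1; torsion from ∂_3 factors > 1: none. So H_2 = Z.

H_0 = Z,  H_1 = 0,  H_2 = Z.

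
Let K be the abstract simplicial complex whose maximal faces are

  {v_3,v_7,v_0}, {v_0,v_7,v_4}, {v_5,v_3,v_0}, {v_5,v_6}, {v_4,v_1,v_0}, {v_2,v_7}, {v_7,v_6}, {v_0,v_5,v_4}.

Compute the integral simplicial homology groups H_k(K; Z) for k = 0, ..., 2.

H_0 ≅ Z,  H_1 ≅ Z,  H_2 = 0.

Fix the vertex order v_0 < v_1 < v_2 < v_3 < v_4 < v_5 < v_6 < v_7 and write every simplex with vertices in increasing order. Then dim K = 2 and the simplices of K are:

  0-simplices (8): [v_0], [v_1], [v_2], [v_3], [v_4], [v_5], [v_6], [v_7]
  1-simplices (13): [v_0,v_1], [v_0,v_3], [v_0,v_4], [v_0,v_5], [v_0,v_7], [v_1,v_4], [v_2,v_7], [v_3,v_5], [v_3,v_7], [v_4,v_5], [v_4,v_7], [v_5,v_6], [v_6,v_7]
  2-simplices (5): [v_0,v_1,v_4], [v_0,v_3,v_5], [v_0,v_3,v_7], [v_0,v_4,v_5], [v_0,v_4,v_7]

giving chain groups C_0 ≅ Z^8, C_1 ≅ Z^13, C_2 ≅ Z^5.

The boundary map ∂_1: C_1 → C_0 is given by ∂[p,q] = [q] − [p]. For instance
  ∂[v_0,v_3] = [v_3] − [v_0].
As a 8×13 matrix over Z this has rank 7, with invariant factors (1,1,1,1,1,1,1).

Boundary ∂_2: C_2 → C_1 sends each 2-simplex [p,q,r] to [q,r] − [p,r] + [p,q]. For instance
  ∂[v_0,v_4,v_7] = [v_4,v_7] − [v_0,v_7] + [v_0,v_4],
  ∂[v_0,v_1,v_4] = [v_1,v_4] − [v_0,v_4] + [v_0,v_1].
As a 13×5 matrix over Z this has rank 5, with invariant factors (1,1,1,1,1).

Now H_k = ker ∂_k / im ∂_{k+1}, so:

  H_0: rank C_0 − rank ∂_1 = 8 − 7 = 1, and the invariant factors of ∂_1 are all 1, so H_0 ≅ Z.
  H_1: rank ker ∂_1 − rank ∂_2 = (13 − 7) − 5 = 1, and the invariant factors of ∂_2 are all 1, so H_1 ≅ Z.
  H_2: rank ker ∂_2 − rank ∂_3 = (5 − 5) − 0 = 0, and there is no ∂_3, so H_2 ≅ 0.

As a check, the Euler characteristic is 8 − 13 + 5 = 0, which agrees with 1 − 1 + 0 = 0.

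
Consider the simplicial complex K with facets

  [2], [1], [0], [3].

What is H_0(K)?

K has 4 vertices.
rank ∂_0 = 0, rank ∂_1 = 0 ⇒ b_0 = 4 − 0 − 0 = 4. So H_0 ≅ Z^4.

H_0 = Z^4.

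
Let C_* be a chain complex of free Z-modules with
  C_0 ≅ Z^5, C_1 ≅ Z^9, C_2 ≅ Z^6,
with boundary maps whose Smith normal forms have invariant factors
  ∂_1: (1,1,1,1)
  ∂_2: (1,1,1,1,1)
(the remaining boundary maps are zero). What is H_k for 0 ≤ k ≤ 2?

H_0 = Z,  H_1 = 0,  H_2 = Z.

H_0: b_0 = 5 − 0 − 4 = 1; torsion from ∂_1 factors > 1: none. So H_0 = Z.
H_1: b_1 = 9 − 4 − 5 = 0; torsion from ∂_2 factors > 1: none. So H_1 = 0.
H_2: b_2 = 6 − 5 − 0 = 1; torsion from ∂_3 factors > 1: none. So H_2 = Z.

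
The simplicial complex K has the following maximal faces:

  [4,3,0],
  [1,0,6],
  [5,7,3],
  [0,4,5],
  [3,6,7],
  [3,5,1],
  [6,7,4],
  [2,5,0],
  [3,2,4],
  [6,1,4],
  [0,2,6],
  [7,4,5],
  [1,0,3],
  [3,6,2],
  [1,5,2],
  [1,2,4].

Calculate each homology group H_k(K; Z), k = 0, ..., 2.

H_0 = Z,  H_1 = Z^2,  H_2 = Z.

Take the total order 0 < 1 < 2 < 3 < 4 < 5 < 6 < 7 on the vertex set. Then K (dimension 2) consists of the simplices:

  0-simplices (8): [0], [1], [2], [3], [4], [5], [6], [7]
  1-simplices (24): (24 of them)
  2-simplices (16): [0,1,3], [0,1,6], [0,2,5], [0,2,6], [0,3,4], [0,4,5], [1,2,4], [1,2,5], [1,3,5], [1,4,6], [2,3,4], [2,3,6], [3,5,7], [3,6,7], [4,5,7], [4,6,7]

giving chain groups C_0 ≅ Z^8, C_1 ≅ Z^24, C_2 ≅ Z^16.

Boundary ∂_1: C_1 → C_0 sends each edge [p,q] (with p < q) to q − p.
The 8×24 boundary matrix has rank 7 and Smith normal form diag(1,1,1,1,1,1,1).

Boundary ∂_2: C_2 → C_1 sends each 2-simplex [p,q,r] to [q,r] − [p,r] + [p,q]. For instance
  ∂[2,3,6] = [3,6] − [2,6] + [2,3],
  ∂[4,5,7] = [5,7] − [4,7] + [4,5].
As a 24×16 matrix over Z this has rank 15, with invariant factors (1,1,1,1,1,1,1,1,1,1,1,1,1,1,1).

Computing H_k = (kernel of ∂_k) / (image of ∂_{k+1}):

  H_0: rank C_0 − rank ∂_1 = 8 − 7 = 1, and the invariant factors of ∂_1 are all 1, so H_0 ≅ Z.
  H_1: rank ker ∂_1 − rank ∂_2 = (24 − 7) − 15 = 2, and the invariant factors of ∂_2 are all 1, so H_1 ≅ Z^2.
  H_2: rank ker ∂_2 − rank ∂_3 = (16 − 15) − 0 = 1, and there is no ∂_3, so H_2 ≅ Z.

As a check, the Euler characteristic is 8 − 24 + 16 = 0, which agrees with 1 − 2 + 1 = 0.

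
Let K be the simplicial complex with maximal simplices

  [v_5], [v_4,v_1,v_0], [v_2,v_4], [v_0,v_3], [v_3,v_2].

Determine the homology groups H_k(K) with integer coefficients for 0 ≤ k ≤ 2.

Take the total order v_0 < v_1 < v_2 < v_3 < v_4 < v_5 on the vertex set. Then K (dimension 2) consists of the simplices:

  0-simplices (6): [v_0], [v_1], [v_2], [v_3], [v_4], [v_5]
  1-simplices (6): [v_0,v_1], [v_0,v_3], [v_0,v_4], [v_1,v_4], [v_2,v_3], [v_2,v_4]
  2-simplices (1): [v_0,v_1,v_4]

so the chain groups are C_0 ≅ Z^6, C_1 ≅ Z^6, C_2 ≅ Z^1.

Boundary ∂_1: C_1 → C_0 is given by ∂[p,q] = [q] − [p].
As a 6×6 matrix over Z this has rank 4, with invariant factors (1,1,1,1).

Boundary ∂_2: C_2 → C_1 maps a triangle to the signed sum of its edges. For instance
  ∂[v_0,v_1,v_4] = [v_1,v_4] − [v_0,v_4] + [v_0,v_1].
This gives a 6×1 integer matrix of rank 1; reducing to Smith normal form yields diagonal entries (1).

From H_k ≅ ker(∂_k) / im(∂_{k+1}) we obtain:

  H_0: rank C_0 − rank ∂_1 = 6 − 4 = 2, and the invariant factors of ∂_1 are all 1, so H_0 = Z^2.
  H_1: rank ker ∂_1 − rank ∂_2 = (6 − 4) − 1 = 1, and the invariant factors of ∂_2 are all 1, so H_1 = Z.
  H_2: rank ker ∂_2 − rank ∂_3 = (1 − 1) − 0 = 0, and there is no ∂_3, so H_2 = 0.

H_0 ≅ Z^2,  H_1 ≅ Z,  H_2 = 0.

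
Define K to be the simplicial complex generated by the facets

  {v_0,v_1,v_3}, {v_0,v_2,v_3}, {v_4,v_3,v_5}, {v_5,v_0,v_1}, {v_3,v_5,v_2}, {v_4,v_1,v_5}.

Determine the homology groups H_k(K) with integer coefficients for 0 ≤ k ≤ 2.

Take the total order v_0 < v_1 < v_2 < v_3 < v_4 < v_5 on the vertex set. Then K (dimension 2) consists of the simplices:

  0-simplices (6): [v_0], [v_1], [v_2], [v_3], [v_4], [v_5]
  1-simplices (12): [v_0,v_1], [v_0,v_2], [v_0,v_3], [v_0,v_5], [v_1,v_3], [v_1,v_4], [v_1,v_5], [v_2,v_3], [v_2,v_5], [v_3,v_4], [v_3,v_5], [v_4,v_5]
  2-simplices (6): [v_0,v_1,v_3], [v_0,v_1,v_5], [v_0,v_2,v_3], [v_1,v_4,v_5], [v_2,v_3,v_5], [v_3,v_4,v_5]

giving chain groups C_0 ≅ Z^6, C_1 ≅ Z^12, C_2 ≅ Z^6.

The boundary map ∂_1: C_1 → C_0 is given by ∂[p,q] = [q] − [p]. For instance
  ∂[v_0,v_3] = [v_3] − [v_0].
The resulting 6×12 matrix has rank 5, and its Smith normal form has invariant factors (1,1,1,1,1).

The boundary map ∂_2: C_2 → C_1 maps a triangle to the signed sum of its edges. For instance
  ∂[v_0,v_2,v_3] = [v_2,v_3] − [v_0,v_3] + [v_0,v_2],
  ∂[v_0,v_1,v_3] = [v_1,v_3] − [v_0,v_3] + [v_0,v_1].
The 12×6 boundary matrix has rank 6 and Smith normal form diag(1,1,1,1,1,1).

Reading off H_k = ker ∂_k / im ∂_{k+1}:

  H_0: rank C_0 − rank ∂_1 = 6 − 5 = 1, and the invariant factors of ∂_1 are all 1, so H_0 ≅ Z.
  H_1: rank ker ∂_1 − rank ∂_2 = (12 − 5) − 6 = 1, and the invariant factors of ∂_2 are all 1, so H_1 ≅ Z.
  H_2: rank ker ∂_2 − rank ∂_3 = (6 − 6) − 0 = 0, and there is no ∂_3, so H_2 ≅ 0.

(K is a triangulation of the cylinder S^1 x I.)

H_0 = Z,  H_1 = Z,  H_2 = 0.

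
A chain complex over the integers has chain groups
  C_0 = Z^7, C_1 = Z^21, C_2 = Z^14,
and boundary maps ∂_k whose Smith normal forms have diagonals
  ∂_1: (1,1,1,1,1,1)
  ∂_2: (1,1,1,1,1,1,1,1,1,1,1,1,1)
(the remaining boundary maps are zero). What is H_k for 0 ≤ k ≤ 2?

H_0 ≅ Z,  H_1 ≅ Z^2,  H_2 ≅ Z.

H_0: b_0 = 7 − 0 − 6 = 1; torsion from ∂_1 factors > 1: none. So H_0 ≅ Z.
H_1: b_1 = 21 − 6 − 13 = 2; torsion from ∂_2 factors > 1: none. So H_1 ≅ Z^2.
H_2: b_2 = 14 − 13 − 0 = 1; torsion from ∂_3 factors > 1: none. So H_2 ≅ Z.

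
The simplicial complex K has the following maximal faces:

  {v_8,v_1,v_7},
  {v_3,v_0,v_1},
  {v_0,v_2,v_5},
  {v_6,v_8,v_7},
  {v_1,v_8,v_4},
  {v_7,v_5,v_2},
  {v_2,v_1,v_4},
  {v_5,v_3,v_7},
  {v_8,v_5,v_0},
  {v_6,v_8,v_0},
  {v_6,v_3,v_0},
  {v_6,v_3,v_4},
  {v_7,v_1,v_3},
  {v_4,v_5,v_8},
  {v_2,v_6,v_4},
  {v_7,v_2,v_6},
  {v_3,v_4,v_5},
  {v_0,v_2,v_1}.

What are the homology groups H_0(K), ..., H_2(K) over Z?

H_0 = Z,  H_1 = Z^2,  H_2 = Z.

Order the vertices as v_0 < v_1 < v_2 < v_3 < v_4 < v_5 < v_6 < v_7 < v_8. Listing each simplex with vertices in this order, K has dimension 2 with simplices:

  0-simplices (9): [v_0], [v_1], [v_2], [v_3], [v_4], [v_5], [v_6], [v_7], [v_8]
  1-simplices (27): (27 of them)
  2-simplices (18): (18 of them)

giving chain groups C_0 ≅ Z^9, C_1 ≅ Z^27, C_2 ≅ Z^18.

∂_1: C_1 → C_0 sends each edge [p,q] (with p < q) to q − p. For instance
  ∂[v_3,v_5] = [v_5] − [v_3].
This gives a 9×27 integer matrix of rank 8; reducing to Smith normal form yields diagonal entries (1,1,1,1,1,1,1,1).

∂_2: C_2 → C_1 sends each 2-simplex [p,q,r] to [q,r] − [p,r] + [p,q]. For instance
  ∂[v_3,v_4,v_5] = [v_4,v_5] − [v_3,v_5] + [v_3,v_4],
  ∂[v_0,v_2,v_5] = [v_2,v_5] − [v_0,v_5] + [v_0,v_2].
As a 27×18 matrix over Z this has rank 17, with invariant factors (1,1,1,1,1,1,1,1,1,1,1,1,1,1,1,1,1).

Computing H_k = (kernel of ∂_k) / (image of ∂_{k+1}):

  H_0: rank C_0 − rank ∂_1 = 9 − 8 = 1, and the invariant factors of ∂_1 are all 1, so H_0 ≅ Z.
  H_1: rank ker ∂_1 − rank ∂_2 = (27 − 8) − 17 = 2, and the invariant factors of ∂_2 are all 1, so H_1 ≅ Z^2.
  H_2: rank ker ∂_2 − rank ∂_3 = (18 − 17) − 0 = 1, and there is no ∂_3, so H_2 ≅ Z.

(K is a triangulation of the torus T^2.)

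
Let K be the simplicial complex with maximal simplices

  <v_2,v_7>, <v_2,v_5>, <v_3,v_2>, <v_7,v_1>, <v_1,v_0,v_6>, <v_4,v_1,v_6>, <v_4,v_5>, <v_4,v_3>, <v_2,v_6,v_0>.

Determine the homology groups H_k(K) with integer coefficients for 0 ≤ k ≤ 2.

H_0 = Z,  H_1 = Z^3,  H_2 = 0.

We work with the vertex ordering v_0 < v_1 < v_2 < v_3 < v_4 < v_5 < v_6 < v_7. The simplices of K, each written with vertices in increasing order, are:

  0-simplices (8): [v_0], [v_1], [v_2], [v_3], [v_4], [v_5], [v_6], [v_7]
  1-simplices (13): [v_0,v_1], [v_0,v_2], [v_0,v_6], [v_1,v_4], [v_1,v_6], [v_1,v_7], [v_2,v_3], [v_2,v_5], [v_2,v_6], [v_2,v_7], [v_3,v_4], [v_4,v_5], [v_4,v_6]
  2-simplices (3): [v_0,v_1,v_6], [v_0,v_2,v_6], [v_1,v_4,v_6]

giving chain groups C_0 ≅ Z^8, C_1 ≅ Z^13, C_2 ≅ Z^3.

∂_1: C_1 → C_0 sends each edge [p,q] (with p < q) to q − p.
The resulting 8×13 matrix has rank 7, and its Smith normal form has invariant factors (1,1,1,1,1,1,1).

∂_2: C_2 → C_1 sends each 2-simplex [p,q,r] to [q,r] − [p,r] + [p,q]. For instance
  ∂[v_1,v_4,v_6] = [v_4,v_6] − [v_1,v_6] + [v_1,v_4],
  ∂[v_0,v_2,v_6] = [v_2,v_6] − [v_0,v_6] + [v_0,v_2].
The resulting 13×3 matrix has rank 3, and its Smith normal form has invariant factors (1,1,1).

From H_k ≅ ker(∂_k) / im(∂_{k+1}) we obtain:

  H_0: rank C_0 − rank ∂_1 = 8 − 7 = 1, and the invariant factors of ∂_1 are all 1, so H_0 ≅ Z.
  H_1: rank ker ∂_1 − rank ∂_2 = (13 − 7) − 3 = 3, and the invariant factors of ∂_2 are all 1, so H_1 ≅ Z^3.
  H_2: rank ker ∂_2 − rank ∂_3 = (3 − 3) − 0 = 0, and there is no ∂_3, so H_2 ≅ 0.

As a check, the Euler characteristic is 8 − 13 + 3 = -2, which agrees with 1 − 3 + 0 = -2.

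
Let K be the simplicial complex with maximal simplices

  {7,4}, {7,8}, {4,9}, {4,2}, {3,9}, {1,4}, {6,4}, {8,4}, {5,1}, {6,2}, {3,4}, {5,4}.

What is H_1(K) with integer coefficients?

Order the vertices as 1 < 2 < 3 < 4 < 5 < 6 < 7 < 8 < 9. Listing each simplex with vertices in this order, K has dimension 1 with simplices:

  0-simplices (9): [1], [2], [3], [4], [5], [6], [7], [8], [9]
  1-simplices (12): [1,4], [1,5], [2,4], [2,6], [3,4], [3,9], [4,5], [4,6], [4,7], [4,8], [4,9], [7,8]

giving chain groups C_0 ≅ Z^9, C_1 ≅ Z^12.

The boundary map ∂_1: C_1 → C_0 maps an edge to its endpoints' difference, ∂[p,q] = q − p. For instance
  ∂[4,8] = [8] − [4].
As a 9×12 matrix over Z this has rank 8, with invariant factors (1,1,1,1,1,1,1,1).

Computing H_k = (kernel of ∂_k) / (image of ∂_{k+1}):

  H_1: rank ker ∂_1 − rank ∂_2 = (12 − 8) − 0 = 4, and there is no ∂_2, so H_1 ≅ Z^4.

H_1 ≅ Z^4.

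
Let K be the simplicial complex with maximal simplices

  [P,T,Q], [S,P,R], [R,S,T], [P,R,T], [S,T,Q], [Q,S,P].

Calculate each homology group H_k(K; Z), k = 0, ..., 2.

We work with the vertex ordering P < Q < R < S < T. The simplices of K, each written with vertices in increasing order, are:

  0-simplices (5): P, Q, R, S, T
  1-simplices (9): PQ, PR, PS, PT, QS, QT, RS, RT, ST
  2-simplices (6): PQS, PQT, PRS, PRT, QST, RST

giving chain groups C_0 ≅ Z^5, C_1 ≅ Z^9, C_2 ≅ Z^6.

Boundary ∂_1: C_1 → C_0 sends each edge [p,q] (with p < q) to q − p. For instance
  ∂PQ = Q − P.
The 5×9 boundary matrix has rank 4 and Smith normal form diag(1,1,1,1).

Boundary ∂_2: C_2 → C_1 acts by ∂[p,q,r] = [q,r] − [p,r] + [p,q]. For instance
  ∂QST = ST − QT + QS,
  ∂PQT = QT − PT + PQ.
This gives a 9×6 integer matrix of rank 5; reducing to Smith normal form yields diagonal entries (1,1,1,1,1).

Reading off H_k = ker ∂_k / im ∂_{k+1}:

  H_0: rank C_0 − rank ∂_1 = 5 − 4 = 1, and the invariant factors of ∂_1 are all 1, so H_0 ≅ Z.
  H_1: rank ker ∂_1 − rank ∂_2 = (9 − 4) − 5 = 0, and the invariant factors of ∂_2 are all 1, so H_1 ≅ 0.
  H_2: rank ker ∂_2 − rank ∂_3 = (6 − 5) − 0 = 1, and there is no ∂_3, so H_2 ≅ Z.

As a check, the Euler characteristic is 5 − 9 + 6 = 2, which agrees with 1 − 0 + 1 = 2.
(K is a triangulation of the 2-sphere S^2.)

H_0 = Z,  H_1 = 0,  H_2 = Z.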